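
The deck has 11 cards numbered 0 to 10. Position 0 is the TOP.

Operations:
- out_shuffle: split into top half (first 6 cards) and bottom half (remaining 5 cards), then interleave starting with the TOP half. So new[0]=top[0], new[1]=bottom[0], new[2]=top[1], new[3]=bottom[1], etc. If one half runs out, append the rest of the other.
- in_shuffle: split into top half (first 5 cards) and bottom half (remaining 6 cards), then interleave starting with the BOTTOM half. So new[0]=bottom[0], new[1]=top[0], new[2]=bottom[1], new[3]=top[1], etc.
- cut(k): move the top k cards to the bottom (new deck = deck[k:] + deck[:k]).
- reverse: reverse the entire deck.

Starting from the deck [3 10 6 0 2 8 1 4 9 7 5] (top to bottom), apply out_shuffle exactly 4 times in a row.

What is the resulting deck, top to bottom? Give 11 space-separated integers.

After op 1 (out_shuffle): [3 1 10 4 6 9 0 7 2 5 8]
After op 2 (out_shuffle): [3 0 1 7 10 2 4 5 6 8 9]
After op 3 (out_shuffle): [3 4 0 5 1 6 7 8 10 9 2]
After op 4 (out_shuffle): [3 7 4 8 0 10 5 9 1 2 6]

Answer: 3 7 4 8 0 10 5 9 1 2 6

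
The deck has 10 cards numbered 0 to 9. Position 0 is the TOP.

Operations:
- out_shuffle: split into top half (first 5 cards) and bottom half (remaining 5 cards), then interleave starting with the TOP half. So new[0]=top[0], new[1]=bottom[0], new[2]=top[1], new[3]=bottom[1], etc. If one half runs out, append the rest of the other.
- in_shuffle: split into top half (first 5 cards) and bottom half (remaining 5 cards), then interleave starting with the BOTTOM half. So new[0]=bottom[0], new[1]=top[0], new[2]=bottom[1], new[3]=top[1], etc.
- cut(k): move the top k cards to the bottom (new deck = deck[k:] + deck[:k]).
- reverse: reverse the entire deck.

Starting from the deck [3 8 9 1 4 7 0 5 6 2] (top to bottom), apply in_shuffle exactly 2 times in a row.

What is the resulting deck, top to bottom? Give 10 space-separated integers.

After op 1 (in_shuffle): [7 3 0 8 5 9 6 1 2 4]
After op 2 (in_shuffle): [9 7 6 3 1 0 2 8 4 5]

Answer: 9 7 6 3 1 0 2 8 4 5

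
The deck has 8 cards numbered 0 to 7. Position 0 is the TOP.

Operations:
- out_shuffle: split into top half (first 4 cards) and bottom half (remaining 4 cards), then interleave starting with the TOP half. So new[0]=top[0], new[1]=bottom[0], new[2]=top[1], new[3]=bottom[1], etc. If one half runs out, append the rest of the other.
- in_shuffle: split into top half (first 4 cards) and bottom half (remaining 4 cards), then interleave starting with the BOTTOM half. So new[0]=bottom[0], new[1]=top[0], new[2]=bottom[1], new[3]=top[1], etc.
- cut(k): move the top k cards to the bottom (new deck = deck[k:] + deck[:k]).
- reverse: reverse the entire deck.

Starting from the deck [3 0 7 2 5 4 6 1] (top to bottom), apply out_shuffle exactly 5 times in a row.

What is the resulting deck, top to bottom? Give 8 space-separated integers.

Answer: 3 7 5 6 0 2 4 1

Derivation:
After op 1 (out_shuffle): [3 5 0 4 7 6 2 1]
After op 2 (out_shuffle): [3 7 5 6 0 2 4 1]
After op 3 (out_shuffle): [3 0 7 2 5 4 6 1]
After op 4 (out_shuffle): [3 5 0 4 7 6 2 1]
After op 5 (out_shuffle): [3 7 5 6 0 2 4 1]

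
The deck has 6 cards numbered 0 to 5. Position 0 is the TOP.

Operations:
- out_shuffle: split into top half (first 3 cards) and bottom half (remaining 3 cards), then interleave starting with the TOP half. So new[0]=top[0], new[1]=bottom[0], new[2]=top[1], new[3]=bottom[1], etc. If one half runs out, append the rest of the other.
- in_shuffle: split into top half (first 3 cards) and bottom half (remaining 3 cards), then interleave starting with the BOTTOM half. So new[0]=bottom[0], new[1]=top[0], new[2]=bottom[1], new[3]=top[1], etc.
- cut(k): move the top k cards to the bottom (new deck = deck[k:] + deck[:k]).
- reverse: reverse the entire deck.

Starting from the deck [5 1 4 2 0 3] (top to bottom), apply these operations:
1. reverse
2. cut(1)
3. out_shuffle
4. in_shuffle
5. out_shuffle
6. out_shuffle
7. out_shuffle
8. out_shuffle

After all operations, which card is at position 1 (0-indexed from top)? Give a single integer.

Answer: 0

Derivation:
After op 1 (reverse): [3 0 2 4 1 5]
After op 2 (cut(1)): [0 2 4 1 5 3]
After op 3 (out_shuffle): [0 1 2 5 4 3]
After op 4 (in_shuffle): [5 0 4 1 3 2]
After op 5 (out_shuffle): [5 1 0 3 4 2]
After op 6 (out_shuffle): [5 3 1 4 0 2]
After op 7 (out_shuffle): [5 4 3 0 1 2]
After op 8 (out_shuffle): [5 0 4 1 3 2]
Position 1: card 0.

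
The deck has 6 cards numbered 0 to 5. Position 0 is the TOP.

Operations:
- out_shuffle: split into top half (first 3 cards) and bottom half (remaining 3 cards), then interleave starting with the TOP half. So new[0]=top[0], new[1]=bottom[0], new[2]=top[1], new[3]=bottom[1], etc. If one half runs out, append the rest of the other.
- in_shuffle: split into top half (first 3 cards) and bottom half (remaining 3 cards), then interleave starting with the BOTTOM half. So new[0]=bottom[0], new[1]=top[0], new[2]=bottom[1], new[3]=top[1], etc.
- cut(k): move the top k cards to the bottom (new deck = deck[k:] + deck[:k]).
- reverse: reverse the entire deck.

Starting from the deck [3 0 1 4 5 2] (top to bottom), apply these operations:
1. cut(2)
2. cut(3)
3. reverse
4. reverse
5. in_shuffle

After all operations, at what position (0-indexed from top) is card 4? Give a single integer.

Answer: 2

Derivation:
After op 1 (cut(2)): [1 4 5 2 3 0]
After op 2 (cut(3)): [2 3 0 1 4 5]
After op 3 (reverse): [5 4 1 0 3 2]
After op 4 (reverse): [2 3 0 1 4 5]
After op 5 (in_shuffle): [1 2 4 3 5 0]
Card 4 is at position 2.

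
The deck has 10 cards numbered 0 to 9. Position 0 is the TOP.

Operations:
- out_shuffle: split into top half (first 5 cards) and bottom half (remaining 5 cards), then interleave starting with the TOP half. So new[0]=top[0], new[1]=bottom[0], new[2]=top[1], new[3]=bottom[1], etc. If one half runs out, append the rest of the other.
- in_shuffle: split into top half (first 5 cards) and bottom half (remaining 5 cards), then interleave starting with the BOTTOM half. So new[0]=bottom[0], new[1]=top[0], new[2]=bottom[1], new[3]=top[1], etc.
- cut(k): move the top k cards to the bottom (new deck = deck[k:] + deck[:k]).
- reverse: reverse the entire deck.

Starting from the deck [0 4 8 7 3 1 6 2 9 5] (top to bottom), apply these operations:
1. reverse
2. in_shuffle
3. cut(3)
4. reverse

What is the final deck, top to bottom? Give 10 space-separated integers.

Answer: 7 5 3 1 0 6 4 2 8 9

Derivation:
After op 1 (reverse): [5 9 2 6 1 3 7 8 4 0]
After op 2 (in_shuffle): [3 5 7 9 8 2 4 6 0 1]
After op 3 (cut(3)): [9 8 2 4 6 0 1 3 5 7]
After op 4 (reverse): [7 5 3 1 0 6 4 2 8 9]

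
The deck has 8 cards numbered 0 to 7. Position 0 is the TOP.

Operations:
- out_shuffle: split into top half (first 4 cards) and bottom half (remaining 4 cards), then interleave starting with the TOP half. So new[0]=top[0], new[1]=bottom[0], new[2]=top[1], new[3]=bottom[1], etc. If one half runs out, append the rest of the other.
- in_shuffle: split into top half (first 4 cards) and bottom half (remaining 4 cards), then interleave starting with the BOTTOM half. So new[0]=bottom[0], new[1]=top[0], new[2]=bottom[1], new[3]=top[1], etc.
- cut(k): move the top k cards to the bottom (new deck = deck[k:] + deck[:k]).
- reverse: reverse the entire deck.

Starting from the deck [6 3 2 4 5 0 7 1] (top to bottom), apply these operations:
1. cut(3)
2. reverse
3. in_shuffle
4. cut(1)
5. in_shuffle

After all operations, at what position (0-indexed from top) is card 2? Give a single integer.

Answer: 1

Derivation:
After op 1 (cut(3)): [4 5 0 7 1 6 3 2]
After op 2 (reverse): [2 3 6 1 7 0 5 4]
After op 3 (in_shuffle): [7 2 0 3 5 6 4 1]
After op 4 (cut(1)): [2 0 3 5 6 4 1 7]
After op 5 (in_shuffle): [6 2 4 0 1 3 7 5]
Card 2 is at position 1.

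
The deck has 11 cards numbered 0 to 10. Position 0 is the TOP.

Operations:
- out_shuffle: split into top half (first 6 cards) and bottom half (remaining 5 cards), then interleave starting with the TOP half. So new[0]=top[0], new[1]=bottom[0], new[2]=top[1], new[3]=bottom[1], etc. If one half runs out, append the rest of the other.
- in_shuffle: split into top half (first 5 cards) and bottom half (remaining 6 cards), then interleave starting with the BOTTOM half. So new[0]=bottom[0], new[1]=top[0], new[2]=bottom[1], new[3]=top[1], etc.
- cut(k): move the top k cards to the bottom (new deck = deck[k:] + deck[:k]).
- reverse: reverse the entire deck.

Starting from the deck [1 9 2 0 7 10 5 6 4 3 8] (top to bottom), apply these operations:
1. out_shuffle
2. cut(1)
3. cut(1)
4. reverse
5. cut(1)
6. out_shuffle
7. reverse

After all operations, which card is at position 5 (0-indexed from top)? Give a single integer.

After op 1 (out_shuffle): [1 5 9 6 2 4 0 3 7 8 10]
After op 2 (cut(1)): [5 9 6 2 4 0 3 7 8 10 1]
After op 3 (cut(1)): [9 6 2 4 0 3 7 8 10 1 5]
After op 4 (reverse): [5 1 10 8 7 3 0 4 2 6 9]
After op 5 (cut(1)): [1 10 8 7 3 0 4 2 6 9 5]
After op 6 (out_shuffle): [1 4 10 2 8 6 7 9 3 5 0]
After op 7 (reverse): [0 5 3 9 7 6 8 2 10 4 1]
Position 5: card 6.

Answer: 6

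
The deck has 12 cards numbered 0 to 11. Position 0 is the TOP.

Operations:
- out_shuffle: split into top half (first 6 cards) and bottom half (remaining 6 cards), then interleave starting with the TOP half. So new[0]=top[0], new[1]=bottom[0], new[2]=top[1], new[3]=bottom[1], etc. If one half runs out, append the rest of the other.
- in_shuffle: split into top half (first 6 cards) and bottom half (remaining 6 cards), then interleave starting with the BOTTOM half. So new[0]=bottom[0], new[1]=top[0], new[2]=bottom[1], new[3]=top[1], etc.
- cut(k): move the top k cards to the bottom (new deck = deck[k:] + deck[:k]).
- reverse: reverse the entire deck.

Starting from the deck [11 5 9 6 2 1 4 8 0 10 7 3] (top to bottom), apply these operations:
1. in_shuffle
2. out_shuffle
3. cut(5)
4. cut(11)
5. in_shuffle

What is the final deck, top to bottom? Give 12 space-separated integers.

After op 1 (in_shuffle): [4 11 8 5 0 9 10 6 7 2 3 1]
After op 2 (out_shuffle): [4 10 11 6 8 7 5 2 0 3 9 1]
After op 3 (cut(5)): [7 5 2 0 3 9 1 4 10 11 6 8]
After op 4 (cut(11)): [8 7 5 2 0 3 9 1 4 10 11 6]
After op 5 (in_shuffle): [9 8 1 7 4 5 10 2 11 0 6 3]

Answer: 9 8 1 7 4 5 10 2 11 0 6 3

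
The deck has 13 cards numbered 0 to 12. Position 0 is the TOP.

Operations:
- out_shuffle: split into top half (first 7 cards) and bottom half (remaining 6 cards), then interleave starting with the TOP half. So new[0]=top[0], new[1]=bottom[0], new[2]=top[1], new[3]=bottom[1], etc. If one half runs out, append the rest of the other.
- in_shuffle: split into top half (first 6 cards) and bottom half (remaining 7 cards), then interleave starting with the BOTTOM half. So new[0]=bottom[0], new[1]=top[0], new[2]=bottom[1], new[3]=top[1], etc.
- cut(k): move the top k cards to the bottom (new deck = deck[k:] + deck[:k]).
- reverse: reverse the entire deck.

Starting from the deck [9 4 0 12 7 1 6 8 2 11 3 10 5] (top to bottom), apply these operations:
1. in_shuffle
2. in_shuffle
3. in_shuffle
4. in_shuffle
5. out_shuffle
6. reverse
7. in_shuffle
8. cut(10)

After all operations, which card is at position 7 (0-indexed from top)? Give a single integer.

Answer: 9

Derivation:
After op 1 (in_shuffle): [6 9 8 4 2 0 11 12 3 7 10 1 5]
After op 2 (in_shuffle): [11 6 12 9 3 8 7 4 10 2 1 0 5]
After op 3 (in_shuffle): [7 11 4 6 10 12 2 9 1 3 0 8 5]
After op 4 (in_shuffle): [2 7 9 11 1 4 3 6 0 10 8 12 5]
After op 5 (out_shuffle): [2 6 7 0 9 10 11 8 1 12 4 5 3]
After op 6 (reverse): [3 5 4 12 1 8 11 10 9 0 7 6 2]
After op 7 (in_shuffle): [11 3 10 5 9 4 0 12 7 1 6 8 2]
After op 8 (cut(10)): [6 8 2 11 3 10 5 9 4 0 12 7 1]
Position 7: card 9.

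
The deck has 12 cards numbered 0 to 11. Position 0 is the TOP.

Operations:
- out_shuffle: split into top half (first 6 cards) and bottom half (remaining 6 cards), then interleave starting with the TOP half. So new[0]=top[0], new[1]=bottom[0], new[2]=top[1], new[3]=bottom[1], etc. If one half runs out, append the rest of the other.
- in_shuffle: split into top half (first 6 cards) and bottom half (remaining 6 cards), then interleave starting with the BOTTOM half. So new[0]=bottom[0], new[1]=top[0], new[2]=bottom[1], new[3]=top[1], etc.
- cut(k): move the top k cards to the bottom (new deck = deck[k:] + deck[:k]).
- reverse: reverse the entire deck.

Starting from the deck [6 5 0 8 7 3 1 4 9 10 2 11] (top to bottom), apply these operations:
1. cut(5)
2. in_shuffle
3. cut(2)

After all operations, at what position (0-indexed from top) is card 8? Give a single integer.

Answer: 6

Derivation:
After op 1 (cut(5)): [3 1 4 9 10 2 11 6 5 0 8 7]
After op 2 (in_shuffle): [11 3 6 1 5 4 0 9 8 10 7 2]
After op 3 (cut(2)): [6 1 5 4 0 9 8 10 7 2 11 3]
Card 8 is at position 6.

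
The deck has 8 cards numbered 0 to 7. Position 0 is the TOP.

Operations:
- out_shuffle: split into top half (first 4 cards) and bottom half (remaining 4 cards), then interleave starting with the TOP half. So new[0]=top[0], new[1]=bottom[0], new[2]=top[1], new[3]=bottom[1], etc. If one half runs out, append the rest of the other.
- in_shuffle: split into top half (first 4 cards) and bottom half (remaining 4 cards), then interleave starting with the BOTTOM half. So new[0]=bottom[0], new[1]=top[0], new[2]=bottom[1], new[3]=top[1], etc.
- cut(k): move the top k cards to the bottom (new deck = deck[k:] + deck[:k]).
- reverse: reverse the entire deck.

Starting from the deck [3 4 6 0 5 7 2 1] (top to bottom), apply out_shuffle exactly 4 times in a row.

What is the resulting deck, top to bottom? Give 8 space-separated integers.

After op 1 (out_shuffle): [3 5 4 7 6 2 0 1]
After op 2 (out_shuffle): [3 6 5 2 4 0 7 1]
After op 3 (out_shuffle): [3 4 6 0 5 7 2 1]
After op 4 (out_shuffle): [3 5 4 7 6 2 0 1]

Answer: 3 5 4 7 6 2 0 1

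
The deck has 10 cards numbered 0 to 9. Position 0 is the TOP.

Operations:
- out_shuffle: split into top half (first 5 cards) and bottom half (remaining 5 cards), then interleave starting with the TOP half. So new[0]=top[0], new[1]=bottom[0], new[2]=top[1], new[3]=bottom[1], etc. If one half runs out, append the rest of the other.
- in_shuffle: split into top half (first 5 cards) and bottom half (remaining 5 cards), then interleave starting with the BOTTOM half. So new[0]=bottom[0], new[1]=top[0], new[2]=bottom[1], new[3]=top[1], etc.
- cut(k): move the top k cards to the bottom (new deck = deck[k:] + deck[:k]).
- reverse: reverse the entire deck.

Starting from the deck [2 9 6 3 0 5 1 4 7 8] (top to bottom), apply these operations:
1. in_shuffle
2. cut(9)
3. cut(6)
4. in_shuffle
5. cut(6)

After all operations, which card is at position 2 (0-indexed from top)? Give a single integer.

After op 1 (in_shuffle): [5 2 1 9 4 6 7 3 8 0]
After op 2 (cut(9)): [0 5 2 1 9 4 6 7 3 8]
After op 3 (cut(6)): [6 7 3 8 0 5 2 1 9 4]
After op 4 (in_shuffle): [5 6 2 7 1 3 9 8 4 0]
After op 5 (cut(6)): [9 8 4 0 5 6 2 7 1 3]
Position 2: card 4.

Answer: 4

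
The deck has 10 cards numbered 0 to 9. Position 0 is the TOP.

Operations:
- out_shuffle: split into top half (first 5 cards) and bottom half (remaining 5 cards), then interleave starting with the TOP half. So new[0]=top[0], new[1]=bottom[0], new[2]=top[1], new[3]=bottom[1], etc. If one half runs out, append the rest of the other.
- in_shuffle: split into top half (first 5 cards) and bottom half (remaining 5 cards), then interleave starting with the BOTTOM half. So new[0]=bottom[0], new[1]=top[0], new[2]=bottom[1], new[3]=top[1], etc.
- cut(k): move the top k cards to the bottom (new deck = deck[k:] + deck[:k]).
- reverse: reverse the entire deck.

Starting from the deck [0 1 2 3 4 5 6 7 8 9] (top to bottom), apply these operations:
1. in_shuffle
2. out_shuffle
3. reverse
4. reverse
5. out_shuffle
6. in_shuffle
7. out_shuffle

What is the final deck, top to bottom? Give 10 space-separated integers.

Answer: 9 2 5 6 8 1 3 4 7 0

Derivation:
After op 1 (in_shuffle): [5 0 6 1 7 2 8 3 9 4]
After op 2 (out_shuffle): [5 2 0 8 6 3 1 9 7 4]
After op 3 (reverse): [4 7 9 1 3 6 8 0 2 5]
After op 4 (reverse): [5 2 0 8 6 3 1 9 7 4]
After op 5 (out_shuffle): [5 3 2 1 0 9 8 7 6 4]
After op 6 (in_shuffle): [9 5 8 3 7 2 6 1 4 0]
After op 7 (out_shuffle): [9 2 5 6 8 1 3 4 7 0]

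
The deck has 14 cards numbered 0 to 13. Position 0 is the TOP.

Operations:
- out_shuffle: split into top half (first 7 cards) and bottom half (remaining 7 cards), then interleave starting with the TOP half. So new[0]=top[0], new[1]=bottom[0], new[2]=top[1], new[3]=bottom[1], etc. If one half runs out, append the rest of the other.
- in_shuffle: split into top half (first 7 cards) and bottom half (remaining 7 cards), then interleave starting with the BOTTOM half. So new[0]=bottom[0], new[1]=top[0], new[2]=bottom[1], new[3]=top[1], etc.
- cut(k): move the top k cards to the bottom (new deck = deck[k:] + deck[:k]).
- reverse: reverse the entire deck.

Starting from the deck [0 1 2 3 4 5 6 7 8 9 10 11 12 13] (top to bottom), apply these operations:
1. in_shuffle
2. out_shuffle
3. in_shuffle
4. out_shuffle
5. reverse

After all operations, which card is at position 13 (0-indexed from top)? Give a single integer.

After op 1 (in_shuffle): [7 0 8 1 9 2 10 3 11 4 12 5 13 6]
After op 2 (out_shuffle): [7 3 0 11 8 4 1 12 9 5 2 13 10 6]
After op 3 (in_shuffle): [12 7 9 3 5 0 2 11 13 8 10 4 6 1]
After op 4 (out_shuffle): [12 11 7 13 9 8 3 10 5 4 0 6 2 1]
After op 5 (reverse): [1 2 6 0 4 5 10 3 8 9 13 7 11 12]
Position 13: card 12.

Answer: 12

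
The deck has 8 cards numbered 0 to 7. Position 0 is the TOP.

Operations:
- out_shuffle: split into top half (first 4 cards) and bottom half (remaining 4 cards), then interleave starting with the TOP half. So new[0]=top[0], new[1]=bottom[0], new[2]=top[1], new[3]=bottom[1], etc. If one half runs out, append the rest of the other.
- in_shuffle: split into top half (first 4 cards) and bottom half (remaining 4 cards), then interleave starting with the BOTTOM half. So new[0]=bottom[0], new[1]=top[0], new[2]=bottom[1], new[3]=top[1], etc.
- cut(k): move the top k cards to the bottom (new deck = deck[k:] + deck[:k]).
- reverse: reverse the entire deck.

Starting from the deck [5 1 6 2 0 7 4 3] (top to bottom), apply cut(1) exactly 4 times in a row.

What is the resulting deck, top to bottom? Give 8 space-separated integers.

Answer: 0 7 4 3 5 1 6 2

Derivation:
After op 1 (cut(1)): [1 6 2 0 7 4 3 5]
After op 2 (cut(1)): [6 2 0 7 4 3 5 1]
After op 3 (cut(1)): [2 0 7 4 3 5 1 6]
After op 4 (cut(1)): [0 7 4 3 5 1 6 2]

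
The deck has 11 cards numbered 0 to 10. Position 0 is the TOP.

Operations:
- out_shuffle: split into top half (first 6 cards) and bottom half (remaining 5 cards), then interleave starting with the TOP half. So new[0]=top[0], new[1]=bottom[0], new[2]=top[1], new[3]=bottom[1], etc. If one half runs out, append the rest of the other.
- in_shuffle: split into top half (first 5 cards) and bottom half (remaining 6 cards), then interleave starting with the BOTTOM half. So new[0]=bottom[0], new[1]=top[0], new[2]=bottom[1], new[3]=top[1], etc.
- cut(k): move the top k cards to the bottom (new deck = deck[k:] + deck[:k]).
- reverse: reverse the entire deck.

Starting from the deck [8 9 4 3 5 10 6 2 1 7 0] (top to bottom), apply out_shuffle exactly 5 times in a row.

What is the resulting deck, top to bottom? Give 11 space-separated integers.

Answer: 8 0 7 1 2 6 10 5 3 4 9

Derivation:
After op 1 (out_shuffle): [8 6 9 2 4 1 3 7 5 0 10]
After op 2 (out_shuffle): [8 3 6 7 9 5 2 0 4 10 1]
After op 3 (out_shuffle): [8 2 3 0 6 4 7 10 9 1 5]
After op 4 (out_shuffle): [8 7 2 10 3 9 0 1 6 5 4]
After op 5 (out_shuffle): [8 0 7 1 2 6 10 5 3 4 9]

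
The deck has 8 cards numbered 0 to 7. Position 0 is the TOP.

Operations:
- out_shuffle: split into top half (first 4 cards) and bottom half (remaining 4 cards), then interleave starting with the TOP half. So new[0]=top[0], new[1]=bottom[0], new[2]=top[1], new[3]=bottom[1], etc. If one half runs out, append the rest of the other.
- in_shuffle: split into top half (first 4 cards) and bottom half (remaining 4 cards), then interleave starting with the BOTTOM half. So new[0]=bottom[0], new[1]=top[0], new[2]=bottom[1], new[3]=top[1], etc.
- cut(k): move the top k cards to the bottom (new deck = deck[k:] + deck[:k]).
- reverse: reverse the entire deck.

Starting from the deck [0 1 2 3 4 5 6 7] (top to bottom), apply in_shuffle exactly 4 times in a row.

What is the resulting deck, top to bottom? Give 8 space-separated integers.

Answer: 3 7 2 6 1 5 0 4

Derivation:
After op 1 (in_shuffle): [4 0 5 1 6 2 7 3]
After op 2 (in_shuffle): [6 4 2 0 7 5 3 1]
After op 3 (in_shuffle): [7 6 5 4 3 2 1 0]
After op 4 (in_shuffle): [3 7 2 6 1 5 0 4]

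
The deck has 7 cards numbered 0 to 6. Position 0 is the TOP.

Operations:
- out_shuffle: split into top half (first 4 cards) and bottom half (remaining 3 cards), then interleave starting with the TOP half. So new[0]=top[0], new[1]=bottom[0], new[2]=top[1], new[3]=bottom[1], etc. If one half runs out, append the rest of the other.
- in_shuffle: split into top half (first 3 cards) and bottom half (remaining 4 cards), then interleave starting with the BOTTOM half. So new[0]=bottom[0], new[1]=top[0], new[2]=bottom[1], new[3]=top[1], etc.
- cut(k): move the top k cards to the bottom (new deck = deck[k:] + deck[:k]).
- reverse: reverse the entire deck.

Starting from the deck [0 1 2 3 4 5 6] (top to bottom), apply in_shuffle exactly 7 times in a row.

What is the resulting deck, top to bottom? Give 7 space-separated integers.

After op 1 (in_shuffle): [3 0 4 1 5 2 6]
After op 2 (in_shuffle): [1 3 5 0 2 4 6]
After op 3 (in_shuffle): [0 1 2 3 4 5 6]
After op 4 (in_shuffle): [3 0 4 1 5 2 6]
After op 5 (in_shuffle): [1 3 5 0 2 4 6]
After op 6 (in_shuffle): [0 1 2 3 4 5 6]
After op 7 (in_shuffle): [3 0 4 1 5 2 6]

Answer: 3 0 4 1 5 2 6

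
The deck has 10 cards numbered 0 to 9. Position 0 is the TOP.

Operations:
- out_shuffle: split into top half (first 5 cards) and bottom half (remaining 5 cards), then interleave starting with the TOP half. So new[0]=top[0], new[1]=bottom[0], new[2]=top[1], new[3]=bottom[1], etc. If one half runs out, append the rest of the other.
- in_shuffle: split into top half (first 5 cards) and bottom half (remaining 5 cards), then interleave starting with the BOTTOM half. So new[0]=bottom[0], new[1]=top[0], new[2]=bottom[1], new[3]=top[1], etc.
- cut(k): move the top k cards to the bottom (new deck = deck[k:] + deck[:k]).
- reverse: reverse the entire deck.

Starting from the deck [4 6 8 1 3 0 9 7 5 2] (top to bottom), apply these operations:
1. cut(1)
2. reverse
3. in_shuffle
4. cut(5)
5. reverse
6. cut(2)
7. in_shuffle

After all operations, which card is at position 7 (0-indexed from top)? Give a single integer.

Answer: 9

Derivation:
After op 1 (cut(1)): [6 8 1 3 0 9 7 5 2 4]
After op 2 (reverse): [4 2 5 7 9 0 3 1 8 6]
After op 3 (in_shuffle): [0 4 3 2 1 5 8 7 6 9]
After op 4 (cut(5)): [5 8 7 6 9 0 4 3 2 1]
After op 5 (reverse): [1 2 3 4 0 9 6 7 8 5]
After op 6 (cut(2)): [3 4 0 9 6 7 8 5 1 2]
After op 7 (in_shuffle): [7 3 8 4 5 0 1 9 2 6]
Position 7: card 9.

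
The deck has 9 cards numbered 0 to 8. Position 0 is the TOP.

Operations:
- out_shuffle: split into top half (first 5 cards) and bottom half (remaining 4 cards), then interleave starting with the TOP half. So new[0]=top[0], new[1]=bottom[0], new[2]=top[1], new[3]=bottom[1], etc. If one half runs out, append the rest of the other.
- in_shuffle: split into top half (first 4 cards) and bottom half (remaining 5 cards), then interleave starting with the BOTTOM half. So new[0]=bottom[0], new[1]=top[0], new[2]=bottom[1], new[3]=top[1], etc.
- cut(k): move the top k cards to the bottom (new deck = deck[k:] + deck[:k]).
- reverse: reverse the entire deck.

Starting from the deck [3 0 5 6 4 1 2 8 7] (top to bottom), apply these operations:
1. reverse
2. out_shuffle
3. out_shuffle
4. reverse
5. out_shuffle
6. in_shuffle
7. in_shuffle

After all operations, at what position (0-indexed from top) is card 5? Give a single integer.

After op 1 (reverse): [7 8 2 1 4 6 5 0 3]
After op 2 (out_shuffle): [7 6 8 5 2 0 1 3 4]
After op 3 (out_shuffle): [7 0 6 1 8 3 5 4 2]
After op 4 (reverse): [2 4 5 3 8 1 6 0 7]
After op 5 (out_shuffle): [2 1 4 6 5 0 3 7 8]
After op 6 (in_shuffle): [5 2 0 1 3 4 7 6 8]
After op 7 (in_shuffle): [3 5 4 2 7 0 6 1 8]
Card 5 is at position 1.

Answer: 1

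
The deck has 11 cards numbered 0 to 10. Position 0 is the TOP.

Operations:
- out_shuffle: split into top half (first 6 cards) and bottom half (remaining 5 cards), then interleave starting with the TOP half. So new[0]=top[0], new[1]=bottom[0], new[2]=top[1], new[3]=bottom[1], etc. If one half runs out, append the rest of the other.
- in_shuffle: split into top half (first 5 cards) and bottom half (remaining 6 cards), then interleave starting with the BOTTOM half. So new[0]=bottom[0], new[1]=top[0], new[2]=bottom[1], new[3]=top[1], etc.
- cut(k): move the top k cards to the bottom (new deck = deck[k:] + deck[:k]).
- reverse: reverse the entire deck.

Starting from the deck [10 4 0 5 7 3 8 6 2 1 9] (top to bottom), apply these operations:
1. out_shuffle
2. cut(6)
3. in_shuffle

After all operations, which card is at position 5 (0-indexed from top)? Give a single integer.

After op 1 (out_shuffle): [10 8 4 6 0 2 5 1 7 9 3]
After op 2 (cut(6)): [5 1 7 9 3 10 8 4 6 0 2]
After op 3 (in_shuffle): [10 5 8 1 4 7 6 9 0 3 2]
Position 5: card 7.

Answer: 7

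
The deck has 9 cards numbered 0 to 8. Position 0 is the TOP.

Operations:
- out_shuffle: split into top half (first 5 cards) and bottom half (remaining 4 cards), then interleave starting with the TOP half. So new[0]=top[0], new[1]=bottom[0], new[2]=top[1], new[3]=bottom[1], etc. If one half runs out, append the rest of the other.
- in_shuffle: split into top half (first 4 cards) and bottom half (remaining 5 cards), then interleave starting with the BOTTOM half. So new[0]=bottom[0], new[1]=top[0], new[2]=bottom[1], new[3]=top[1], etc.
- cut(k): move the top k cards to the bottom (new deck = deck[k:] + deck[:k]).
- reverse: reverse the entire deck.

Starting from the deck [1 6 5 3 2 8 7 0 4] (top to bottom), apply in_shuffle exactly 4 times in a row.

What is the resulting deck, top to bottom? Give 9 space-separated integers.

After op 1 (in_shuffle): [2 1 8 6 7 5 0 3 4]
After op 2 (in_shuffle): [7 2 5 1 0 8 3 6 4]
After op 3 (in_shuffle): [0 7 8 2 3 5 6 1 4]
After op 4 (in_shuffle): [3 0 5 7 6 8 1 2 4]

Answer: 3 0 5 7 6 8 1 2 4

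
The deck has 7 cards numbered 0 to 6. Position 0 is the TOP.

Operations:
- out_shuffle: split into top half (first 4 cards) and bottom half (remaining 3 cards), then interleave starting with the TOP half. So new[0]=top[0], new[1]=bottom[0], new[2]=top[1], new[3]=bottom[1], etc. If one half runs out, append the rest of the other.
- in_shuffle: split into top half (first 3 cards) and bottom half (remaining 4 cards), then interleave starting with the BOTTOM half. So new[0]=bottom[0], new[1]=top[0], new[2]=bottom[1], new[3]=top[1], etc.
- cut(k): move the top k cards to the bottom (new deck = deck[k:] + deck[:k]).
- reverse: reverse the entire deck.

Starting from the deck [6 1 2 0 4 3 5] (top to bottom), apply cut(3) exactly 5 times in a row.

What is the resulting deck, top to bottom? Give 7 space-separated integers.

Answer: 1 2 0 4 3 5 6

Derivation:
After op 1 (cut(3)): [0 4 3 5 6 1 2]
After op 2 (cut(3)): [5 6 1 2 0 4 3]
After op 3 (cut(3)): [2 0 4 3 5 6 1]
After op 4 (cut(3)): [3 5 6 1 2 0 4]
After op 5 (cut(3)): [1 2 0 4 3 5 6]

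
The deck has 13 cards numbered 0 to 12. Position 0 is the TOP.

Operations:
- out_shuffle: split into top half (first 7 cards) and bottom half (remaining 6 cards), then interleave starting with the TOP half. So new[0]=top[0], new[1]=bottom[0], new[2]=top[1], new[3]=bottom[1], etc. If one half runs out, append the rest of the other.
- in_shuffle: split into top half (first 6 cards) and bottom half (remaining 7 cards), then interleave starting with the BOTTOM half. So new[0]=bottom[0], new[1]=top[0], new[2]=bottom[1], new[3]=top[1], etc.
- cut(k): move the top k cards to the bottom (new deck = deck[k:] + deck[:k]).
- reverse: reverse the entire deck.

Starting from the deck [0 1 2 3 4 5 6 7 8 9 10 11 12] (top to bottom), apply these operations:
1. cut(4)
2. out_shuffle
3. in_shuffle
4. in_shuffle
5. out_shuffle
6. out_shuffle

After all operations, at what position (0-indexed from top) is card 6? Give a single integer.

Answer: 11

Derivation:
After op 1 (cut(4)): [4 5 6 7 8 9 10 11 12 0 1 2 3]
After op 2 (out_shuffle): [4 11 5 12 6 0 7 1 8 2 9 3 10]
After op 3 (in_shuffle): [7 4 1 11 8 5 2 12 9 6 3 0 10]
After op 4 (in_shuffle): [2 7 12 4 9 1 6 11 3 8 0 5 10]
After op 5 (out_shuffle): [2 11 7 3 12 8 4 0 9 5 1 10 6]
After op 6 (out_shuffle): [2 0 11 9 7 5 3 1 12 10 8 6 4]
Card 6 is at position 11.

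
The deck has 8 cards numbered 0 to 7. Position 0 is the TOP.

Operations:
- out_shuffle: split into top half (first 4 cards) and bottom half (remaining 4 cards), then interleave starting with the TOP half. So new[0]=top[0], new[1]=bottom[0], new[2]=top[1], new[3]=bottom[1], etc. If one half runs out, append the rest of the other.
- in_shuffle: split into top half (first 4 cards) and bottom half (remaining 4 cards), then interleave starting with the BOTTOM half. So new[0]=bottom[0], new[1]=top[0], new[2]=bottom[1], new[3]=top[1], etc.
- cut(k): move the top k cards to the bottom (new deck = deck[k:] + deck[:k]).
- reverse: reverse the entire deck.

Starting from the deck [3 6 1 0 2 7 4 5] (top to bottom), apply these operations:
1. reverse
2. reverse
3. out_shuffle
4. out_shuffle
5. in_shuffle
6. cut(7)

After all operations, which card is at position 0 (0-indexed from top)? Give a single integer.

Answer: 4

Derivation:
After op 1 (reverse): [5 4 7 2 0 1 6 3]
After op 2 (reverse): [3 6 1 0 2 7 4 5]
After op 3 (out_shuffle): [3 2 6 7 1 4 0 5]
After op 4 (out_shuffle): [3 1 2 4 6 0 7 5]
After op 5 (in_shuffle): [6 3 0 1 7 2 5 4]
After op 6 (cut(7)): [4 6 3 0 1 7 2 5]
Position 0: card 4.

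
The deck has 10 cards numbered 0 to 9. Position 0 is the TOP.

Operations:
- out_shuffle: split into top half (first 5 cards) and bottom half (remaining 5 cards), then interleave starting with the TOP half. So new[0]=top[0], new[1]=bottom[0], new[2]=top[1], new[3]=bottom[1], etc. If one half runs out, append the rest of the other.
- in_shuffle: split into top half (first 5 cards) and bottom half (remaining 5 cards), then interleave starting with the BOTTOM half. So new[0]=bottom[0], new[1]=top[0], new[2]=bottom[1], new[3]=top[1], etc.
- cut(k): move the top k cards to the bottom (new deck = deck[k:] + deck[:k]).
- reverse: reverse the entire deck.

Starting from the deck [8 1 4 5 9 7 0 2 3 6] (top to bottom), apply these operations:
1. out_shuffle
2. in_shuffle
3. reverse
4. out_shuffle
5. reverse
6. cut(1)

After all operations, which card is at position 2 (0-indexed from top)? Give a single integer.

After op 1 (out_shuffle): [8 7 1 0 4 2 5 3 9 6]
After op 2 (in_shuffle): [2 8 5 7 3 1 9 0 6 4]
After op 3 (reverse): [4 6 0 9 1 3 7 5 8 2]
After op 4 (out_shuffle): [4 3 6 7 0 5 9 8 1 2]
After op 5 (reverse): [2 1 8 9 5 0 7 6 3 4]
After op 6 (cut(1)): [1 8 9 5 0 7 6 3 4 2]
Position 2: card 9.

Answer: 9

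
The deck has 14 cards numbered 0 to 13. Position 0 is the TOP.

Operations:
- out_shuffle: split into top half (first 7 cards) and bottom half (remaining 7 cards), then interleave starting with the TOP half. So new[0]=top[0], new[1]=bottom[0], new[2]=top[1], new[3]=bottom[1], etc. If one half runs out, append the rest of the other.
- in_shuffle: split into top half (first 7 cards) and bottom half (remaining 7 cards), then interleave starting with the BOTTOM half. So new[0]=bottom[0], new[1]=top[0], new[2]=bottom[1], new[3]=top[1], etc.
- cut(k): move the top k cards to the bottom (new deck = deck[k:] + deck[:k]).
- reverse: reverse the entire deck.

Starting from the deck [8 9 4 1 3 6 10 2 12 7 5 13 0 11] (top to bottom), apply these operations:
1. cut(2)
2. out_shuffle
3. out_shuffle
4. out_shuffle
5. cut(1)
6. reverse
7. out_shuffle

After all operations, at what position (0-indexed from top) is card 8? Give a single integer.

After op 1 (cut(2)): [4 1 3 6 10 2 12 7 5 13 0 11 8 9]
After op 2 (out_shuffle): [4 7 1 5 3 13 6 0 10 11 2 8 12 9]
After op 3 (out_shuffle): [4 0 7 10 1 11 5 2 3 8 13 12 6 9]
After op 4 (out_shuffle): [4 2 0 3 7 8 10 13 1 12 11 6 5 9]
After op 5 (cut(1)): [2 0 3 7 8 10 13 1 12 11 6 5 9 4]
After op 6 (reverse): [4 9 5 6 11 12 1 13 10 8 7 3 0 2]
After op 7 (out_shuffle): [4 13 9 10 5 8 6 7 11 3 12 0 1 2]
Card 8 is at position 5.

Answer: 5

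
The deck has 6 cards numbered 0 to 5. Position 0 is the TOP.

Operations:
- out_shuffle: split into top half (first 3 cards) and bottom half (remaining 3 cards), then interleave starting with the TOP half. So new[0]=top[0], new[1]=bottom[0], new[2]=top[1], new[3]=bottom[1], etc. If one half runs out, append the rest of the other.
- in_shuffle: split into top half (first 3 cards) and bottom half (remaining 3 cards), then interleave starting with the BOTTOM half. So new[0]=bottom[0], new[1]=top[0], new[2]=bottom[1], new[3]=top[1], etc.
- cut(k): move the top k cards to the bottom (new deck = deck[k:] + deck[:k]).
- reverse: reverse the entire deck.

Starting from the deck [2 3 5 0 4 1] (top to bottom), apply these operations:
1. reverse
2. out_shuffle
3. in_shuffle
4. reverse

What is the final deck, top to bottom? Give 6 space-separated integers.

Answer: 4 2 5 0 1 3

Derivation:
After op 1 (reverse): [1 4 0 5 3 2]
After op 2 (out_shuffle): [1 5 4 3 0 2]
After op 3 (in_shuffle): [3 1 0 5 2 4]
After op 4 (reverse): [4 2 5 0 1 3]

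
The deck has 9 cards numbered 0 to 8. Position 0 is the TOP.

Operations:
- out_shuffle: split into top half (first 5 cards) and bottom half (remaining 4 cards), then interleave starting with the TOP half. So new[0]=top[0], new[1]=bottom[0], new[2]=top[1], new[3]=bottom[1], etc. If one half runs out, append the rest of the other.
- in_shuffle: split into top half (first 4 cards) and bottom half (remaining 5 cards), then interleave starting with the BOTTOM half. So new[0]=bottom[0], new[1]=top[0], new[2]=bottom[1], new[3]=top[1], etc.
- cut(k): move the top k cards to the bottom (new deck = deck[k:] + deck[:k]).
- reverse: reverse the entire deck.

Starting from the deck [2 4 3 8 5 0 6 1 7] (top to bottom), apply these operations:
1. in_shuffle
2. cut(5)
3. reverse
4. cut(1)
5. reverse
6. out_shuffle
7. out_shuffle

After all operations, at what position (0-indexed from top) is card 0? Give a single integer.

Answer: 1

Derivation:
After op 1 (in_shuffle): [5 2 0 4 6 3 1 8 7]
After op 2 (cut(5)): [3 1 8 7 5 2 0 4 6]
After op 3 (reverse): [6 4 0 2 5 7 8 1 3]
After op 4 (cut(1)): [4 0 2 5 7 8 1 3 6]
After op 5 (reverse): [6 3 1 8 7 5 2 0 4]
After op 6 (out_shuffle): [6 5 3 2 1 0 8 4 7]
After op 7 (out_shuffle): [6 0 5 8 3 4 2 7 1]
Card 0 is at position 1.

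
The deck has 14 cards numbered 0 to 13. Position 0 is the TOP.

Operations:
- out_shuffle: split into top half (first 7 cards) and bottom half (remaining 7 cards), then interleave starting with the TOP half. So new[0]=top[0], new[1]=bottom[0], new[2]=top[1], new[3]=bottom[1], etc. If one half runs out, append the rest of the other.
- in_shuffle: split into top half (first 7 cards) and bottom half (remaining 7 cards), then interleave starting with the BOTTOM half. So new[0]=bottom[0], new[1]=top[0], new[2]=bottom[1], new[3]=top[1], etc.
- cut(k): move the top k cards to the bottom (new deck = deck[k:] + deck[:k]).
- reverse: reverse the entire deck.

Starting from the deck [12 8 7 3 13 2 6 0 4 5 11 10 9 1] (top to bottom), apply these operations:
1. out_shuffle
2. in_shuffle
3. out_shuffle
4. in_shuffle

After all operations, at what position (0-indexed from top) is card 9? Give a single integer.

Answer: 7

Derivation:
After op 1 (out_shuffle): [12 0 8 4 7 5 3 11 13 10 2 9 6 1]
After op 2 (in_shuffle): [11 12 13 0 10 8 2 4 9 7 6 5 1 3]
After op 3 (out_shuffle): [11 4 12 9 13 7 0 6 10 5 8 1 2 3]
After op 4 (in_shuffle): [6 11 10 4 5 12 8 9 1 13 2 7 3 0]
Card 9 is at position 7.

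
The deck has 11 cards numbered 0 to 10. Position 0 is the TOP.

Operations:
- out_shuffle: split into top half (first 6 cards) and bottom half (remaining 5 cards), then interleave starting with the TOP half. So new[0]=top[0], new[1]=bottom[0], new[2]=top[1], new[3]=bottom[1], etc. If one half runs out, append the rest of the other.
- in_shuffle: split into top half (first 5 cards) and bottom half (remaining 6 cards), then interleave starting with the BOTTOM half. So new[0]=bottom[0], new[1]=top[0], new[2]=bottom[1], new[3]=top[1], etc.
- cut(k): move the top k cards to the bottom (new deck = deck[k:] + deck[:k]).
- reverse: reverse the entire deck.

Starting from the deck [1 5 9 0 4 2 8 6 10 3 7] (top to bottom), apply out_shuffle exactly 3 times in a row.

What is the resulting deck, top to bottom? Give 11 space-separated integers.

Answer: 1 6 0 7 8 9 3 2 5 10 4

Derivation:
After op 1 (out_shuffle): [1 8 5 6 9 10 0 3 4 7 2]
After op 2 (out_shuffle): [1 0 8 3 5 4 6 7 9 2 10]
After op 3 (out_shuffle): [1 6 0 7 8 9 3 2 5 10 4]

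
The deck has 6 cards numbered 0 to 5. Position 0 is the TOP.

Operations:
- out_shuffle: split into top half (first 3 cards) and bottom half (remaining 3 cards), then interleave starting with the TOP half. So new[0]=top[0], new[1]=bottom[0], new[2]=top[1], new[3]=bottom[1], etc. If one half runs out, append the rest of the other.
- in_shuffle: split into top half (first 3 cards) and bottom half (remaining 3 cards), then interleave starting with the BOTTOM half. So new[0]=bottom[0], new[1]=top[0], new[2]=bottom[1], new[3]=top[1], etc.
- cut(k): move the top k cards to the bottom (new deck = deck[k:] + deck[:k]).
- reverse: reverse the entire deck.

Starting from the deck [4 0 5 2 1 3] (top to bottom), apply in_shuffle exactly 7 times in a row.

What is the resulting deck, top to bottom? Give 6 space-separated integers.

Answer: 2 4 1 0 3 5

Derivation:
After op 1 (in_shuffle): [2 4 1 0 3 5]
After op 2 (in_shuffle): [0 2 3 4 5 1]
After op 3 (in_shuffle): [4 0 5 2 1 3]
After op 4 (in_shuffle): [2 4 1 0 3 5]
After op 5 (in_shuffle): [0 2 3 4 5 1]
After op 6 (in_shuffle): [4 0 5 2 1 3]
After op 7 (in_shuffle): [2 4 1 0 3 5]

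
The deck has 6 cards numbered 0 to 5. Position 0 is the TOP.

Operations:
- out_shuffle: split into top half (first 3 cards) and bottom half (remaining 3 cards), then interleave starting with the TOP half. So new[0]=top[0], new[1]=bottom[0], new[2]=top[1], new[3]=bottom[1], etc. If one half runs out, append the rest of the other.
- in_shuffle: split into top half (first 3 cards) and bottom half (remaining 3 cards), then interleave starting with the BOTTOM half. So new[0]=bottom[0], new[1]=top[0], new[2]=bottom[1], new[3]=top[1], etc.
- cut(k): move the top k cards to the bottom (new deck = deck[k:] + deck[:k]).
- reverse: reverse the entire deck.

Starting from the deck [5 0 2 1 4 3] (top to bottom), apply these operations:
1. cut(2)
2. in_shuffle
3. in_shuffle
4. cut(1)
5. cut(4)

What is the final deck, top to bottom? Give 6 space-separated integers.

After op 1 (cut(2)): [2 1 4 3 5 0]
After op 2 (in_shuffle): [3 2 5 1 0 4]
After op 3 (in_shuffle): [1 3 0 2 4 5]
After op 4 (cut(1)): [3 0 2 4 5 1]
After op 5 (cut(4)): [5 1 3 0 2 4]

Answer: 5 1 3 0 2 4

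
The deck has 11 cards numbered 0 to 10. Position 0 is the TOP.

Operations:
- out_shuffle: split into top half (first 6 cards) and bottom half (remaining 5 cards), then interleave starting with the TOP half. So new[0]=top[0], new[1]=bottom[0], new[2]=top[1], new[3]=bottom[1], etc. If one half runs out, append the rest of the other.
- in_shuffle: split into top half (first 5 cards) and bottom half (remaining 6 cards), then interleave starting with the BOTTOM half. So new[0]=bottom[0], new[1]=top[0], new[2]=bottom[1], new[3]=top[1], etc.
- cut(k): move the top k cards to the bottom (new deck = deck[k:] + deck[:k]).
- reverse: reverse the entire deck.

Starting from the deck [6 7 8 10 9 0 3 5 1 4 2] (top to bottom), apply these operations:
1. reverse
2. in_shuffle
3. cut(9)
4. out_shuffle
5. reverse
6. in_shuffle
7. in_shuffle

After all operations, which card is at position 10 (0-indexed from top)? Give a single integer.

After op 1 (reverse): [2 4 1 5 3 0 9 10 8 7 6]
After op 2 (in_shuffle): [0 2 9 4 10 1 8 5 7 3 6]
After op 3 (cut(9)): [3 6 0 2 9 4 10 1 8 5 7]
After op 4 (out_shuffle): [3 10 6 1 0 8 2 5 9 7 4]
After op 5 (reverse): [4 7 9 5 2 8 0 1 6 10 3]
After op 6 (in_shuffle): [8 4 0 7 1 9 6 5 10 2 3]
After op 7 (in_shuffle): [9 8 6 4 5 0 10 7 2 1 3]
Position 10: card 3.

Answer: 3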